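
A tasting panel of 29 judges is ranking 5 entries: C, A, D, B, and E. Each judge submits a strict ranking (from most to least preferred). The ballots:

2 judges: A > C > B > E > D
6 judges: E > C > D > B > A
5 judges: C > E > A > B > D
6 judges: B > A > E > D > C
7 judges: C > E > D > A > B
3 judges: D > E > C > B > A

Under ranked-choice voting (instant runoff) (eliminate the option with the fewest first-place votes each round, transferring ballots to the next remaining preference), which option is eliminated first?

A

Round 1: C 12, A 2, D 3, B 6, E 6. Eliminate A.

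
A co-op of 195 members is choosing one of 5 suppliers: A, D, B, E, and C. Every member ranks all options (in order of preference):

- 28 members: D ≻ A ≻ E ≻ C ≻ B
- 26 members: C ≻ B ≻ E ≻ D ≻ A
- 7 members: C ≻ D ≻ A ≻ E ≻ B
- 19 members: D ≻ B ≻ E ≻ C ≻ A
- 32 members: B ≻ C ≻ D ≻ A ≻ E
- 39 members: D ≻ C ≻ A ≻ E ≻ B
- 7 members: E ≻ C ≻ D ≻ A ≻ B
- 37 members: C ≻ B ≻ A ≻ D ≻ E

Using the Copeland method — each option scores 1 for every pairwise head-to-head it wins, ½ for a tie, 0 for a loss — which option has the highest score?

A: beats E; loses to D, B, and C → score 1.
D: beats A, B, and E; loses to C → score 3.
B: beats A and E; loses to D and C → score 2.
E: loses to A, D, B, and C → score 0.
C: beats A, D, B, and E → score 4.
C has the best pairwise record.

C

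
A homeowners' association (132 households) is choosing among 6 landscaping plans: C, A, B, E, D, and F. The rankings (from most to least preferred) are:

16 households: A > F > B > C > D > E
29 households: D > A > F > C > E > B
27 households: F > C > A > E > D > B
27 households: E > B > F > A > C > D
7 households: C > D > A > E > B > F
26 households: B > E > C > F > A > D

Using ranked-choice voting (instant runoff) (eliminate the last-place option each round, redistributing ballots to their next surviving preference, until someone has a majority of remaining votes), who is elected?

Round 1: C 7, A 16, B 26, E 27, D 29, F 27. Eliminate C.
Round 2: A 16, B 26, E 27, D 36, F 27. Eliminate A.
Round 3: B 26, E 27, D 36, F 43. Eliminate B.
Round 4: E 53, D 36, F 43. Eliminate D.
Round 5: E 60, F 72. F has a majority.

F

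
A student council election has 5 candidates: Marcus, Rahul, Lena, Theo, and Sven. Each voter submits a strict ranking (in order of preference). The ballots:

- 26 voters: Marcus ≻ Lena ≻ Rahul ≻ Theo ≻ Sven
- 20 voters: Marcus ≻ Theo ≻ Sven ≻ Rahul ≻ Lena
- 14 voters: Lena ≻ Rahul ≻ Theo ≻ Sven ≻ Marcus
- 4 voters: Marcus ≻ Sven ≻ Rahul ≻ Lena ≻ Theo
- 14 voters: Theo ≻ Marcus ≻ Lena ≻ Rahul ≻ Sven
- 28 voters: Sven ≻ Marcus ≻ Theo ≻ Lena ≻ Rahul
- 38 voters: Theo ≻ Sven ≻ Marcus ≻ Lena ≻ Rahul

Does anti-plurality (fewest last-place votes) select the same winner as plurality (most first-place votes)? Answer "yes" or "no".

yes

Anti-plurality — last-place votes: Marcus 14, Rahul 66, Lena 20, Theo 4, Sven 40. Winner: Theo.
Plurality — first-place votes: Marcus 50, Rahul 0, Lena 14, Theo 52, Sven 28. Winner: Theo.
The two methods agree.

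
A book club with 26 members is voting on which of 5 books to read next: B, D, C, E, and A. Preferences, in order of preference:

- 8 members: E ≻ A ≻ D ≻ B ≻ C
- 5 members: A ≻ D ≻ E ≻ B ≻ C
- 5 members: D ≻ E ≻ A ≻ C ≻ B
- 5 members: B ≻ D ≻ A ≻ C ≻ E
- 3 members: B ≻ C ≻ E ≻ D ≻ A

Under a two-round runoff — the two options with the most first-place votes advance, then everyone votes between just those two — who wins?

E

Round 1 first-place votes: B 8, D 5, C 0, E 8, A 5.
E and B advance.
Runoff: E is preferred to B by 18 voters; B by 8.
E wins the runoff.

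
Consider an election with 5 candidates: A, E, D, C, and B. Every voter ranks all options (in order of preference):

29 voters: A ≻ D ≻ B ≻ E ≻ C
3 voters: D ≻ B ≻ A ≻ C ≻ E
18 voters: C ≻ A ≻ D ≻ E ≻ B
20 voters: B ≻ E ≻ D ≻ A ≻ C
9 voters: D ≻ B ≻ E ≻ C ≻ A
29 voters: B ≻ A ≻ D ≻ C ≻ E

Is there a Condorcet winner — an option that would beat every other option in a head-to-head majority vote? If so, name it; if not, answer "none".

none

Checking pairwise contests:
B beats A 61–47.
A beats E 79–29.
A beats D 76–32.
A beats C 81–27.
D beats B 59–49.
Every option loses at least one head-to-head, so there is no Condorcet winner.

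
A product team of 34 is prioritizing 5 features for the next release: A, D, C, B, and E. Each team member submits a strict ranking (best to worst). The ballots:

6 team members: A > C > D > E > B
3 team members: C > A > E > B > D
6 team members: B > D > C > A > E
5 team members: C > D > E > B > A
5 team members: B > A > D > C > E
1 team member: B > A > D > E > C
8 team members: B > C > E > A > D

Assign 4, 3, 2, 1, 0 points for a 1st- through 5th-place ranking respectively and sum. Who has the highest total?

C

A: 6·4 + 3·3 + 6·1 + 5·0 + 5·3 + 1·3 + 8·1 = 65
D: 6·2 + 3·0 + 6·3 + 5·3 + 5·2 + 1·2 + 8·0 = 57
C: 6·3 + 3·4 + 6·2 + 5·4 + 5·1 + 1·0 + 8·3 = 91
B: 6·0 + 3·1 + 6·4 + 5·1 + 5·4 + 1·4 + 8·4 = 88
E: 6·1 + 3·2 + 6·0 + 5·2 + 5·0 + 1·1 + 8·2 = 39
C has the highest Borda score (91).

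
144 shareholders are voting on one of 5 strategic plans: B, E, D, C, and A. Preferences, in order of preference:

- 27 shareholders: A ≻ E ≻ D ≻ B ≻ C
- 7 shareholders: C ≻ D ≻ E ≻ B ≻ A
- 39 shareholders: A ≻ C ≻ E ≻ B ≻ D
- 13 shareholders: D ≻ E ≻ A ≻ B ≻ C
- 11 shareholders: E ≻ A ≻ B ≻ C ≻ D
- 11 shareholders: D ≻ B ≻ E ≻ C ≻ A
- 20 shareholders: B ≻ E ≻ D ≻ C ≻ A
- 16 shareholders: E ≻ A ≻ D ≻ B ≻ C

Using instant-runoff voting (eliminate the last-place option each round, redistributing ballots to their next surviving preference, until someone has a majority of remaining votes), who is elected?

Round 1: B 20, E 27, D 24, C 7, A 66. Eliminate C.
Round 2: B 20, E 27, D 31, A 66. Eliminate B.
Round 3: E 47, D 31, A 66. Eliminate D.
Round 4: E 78, A 66. E has a majority.

E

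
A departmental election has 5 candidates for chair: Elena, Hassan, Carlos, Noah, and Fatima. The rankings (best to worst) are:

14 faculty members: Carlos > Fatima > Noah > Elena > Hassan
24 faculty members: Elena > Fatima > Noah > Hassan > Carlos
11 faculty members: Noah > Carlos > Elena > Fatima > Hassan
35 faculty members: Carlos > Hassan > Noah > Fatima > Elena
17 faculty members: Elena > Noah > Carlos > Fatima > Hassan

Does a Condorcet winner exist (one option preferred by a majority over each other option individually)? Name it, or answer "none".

Noah

Noah vs Elena: 60–41 for Noah.
Noah vs Hassan: 66–35 for Noah.
Noah vs Carlos: 52–49 for Noah.
Noah vs Fatima: 63–38 for Noah.
Noah beats every other option head-to-head.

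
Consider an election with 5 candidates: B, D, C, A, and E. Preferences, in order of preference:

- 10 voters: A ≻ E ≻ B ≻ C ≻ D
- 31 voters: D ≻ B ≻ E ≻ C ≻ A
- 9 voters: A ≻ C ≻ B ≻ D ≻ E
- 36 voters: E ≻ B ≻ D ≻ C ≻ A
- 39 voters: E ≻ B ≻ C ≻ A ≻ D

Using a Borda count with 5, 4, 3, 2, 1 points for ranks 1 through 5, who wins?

E

B: 10·3 + 31·4 + 9·3 + 36·4 + 39·4 = 481
D: 10·1 + 31·5 + 9·2 + 36·3 + 39·1 = 330
C: 10·2 + 31·2 + 9·4 + 36·2 + 39·3 = 307
A: 10·5 + 31·1 + 9·5 + 36·1 + 39·2 = 240
E: 10·4 + 31·3 + 9·1 + 36·5 + 39·5 = 517
E has the highest Borda score (517).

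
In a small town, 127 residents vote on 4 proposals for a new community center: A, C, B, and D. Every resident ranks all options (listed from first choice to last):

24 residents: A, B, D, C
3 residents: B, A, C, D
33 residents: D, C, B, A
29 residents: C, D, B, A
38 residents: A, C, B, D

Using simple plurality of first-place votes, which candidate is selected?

First-place votes: A 62, C 29, B 3, D 33.
A has the most first-place votes.

A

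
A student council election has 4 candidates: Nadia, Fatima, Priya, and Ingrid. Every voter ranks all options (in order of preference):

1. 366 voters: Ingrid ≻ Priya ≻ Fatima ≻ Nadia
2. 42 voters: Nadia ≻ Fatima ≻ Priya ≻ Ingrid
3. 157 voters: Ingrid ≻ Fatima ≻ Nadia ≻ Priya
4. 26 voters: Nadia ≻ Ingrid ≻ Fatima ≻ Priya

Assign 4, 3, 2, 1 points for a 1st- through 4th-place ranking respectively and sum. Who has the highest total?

Nadia: 366·1 + 42·4 + 157·2 + 26·4 = 952
Fatima: 366·2 + 42·3 + 157·3 + 26·2 = 1381
Priya: 366·3 + 42·2 + 157·1 + 26·1 = 1365
Ingrid: 366·4 + 42·1 + 157·4 + 26·3 = 2212
Ingrid has the highest Borda score (2212).

Ingrid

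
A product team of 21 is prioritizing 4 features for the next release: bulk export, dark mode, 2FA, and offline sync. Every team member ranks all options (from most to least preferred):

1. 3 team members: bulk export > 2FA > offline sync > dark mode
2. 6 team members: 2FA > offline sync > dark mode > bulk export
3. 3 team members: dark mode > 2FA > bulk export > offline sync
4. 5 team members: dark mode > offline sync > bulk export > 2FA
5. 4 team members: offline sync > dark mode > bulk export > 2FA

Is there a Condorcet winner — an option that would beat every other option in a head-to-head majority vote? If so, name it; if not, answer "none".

Checking pairwise contests:
dark mode beats bulk export 18–3.
offline sync beats dark mode 13–8.
bulk export beats 2FA 12–9.
2FA beats offline sync 12–9.
Every option loses at least one head-to-head, so there is no Condorcet winner.

none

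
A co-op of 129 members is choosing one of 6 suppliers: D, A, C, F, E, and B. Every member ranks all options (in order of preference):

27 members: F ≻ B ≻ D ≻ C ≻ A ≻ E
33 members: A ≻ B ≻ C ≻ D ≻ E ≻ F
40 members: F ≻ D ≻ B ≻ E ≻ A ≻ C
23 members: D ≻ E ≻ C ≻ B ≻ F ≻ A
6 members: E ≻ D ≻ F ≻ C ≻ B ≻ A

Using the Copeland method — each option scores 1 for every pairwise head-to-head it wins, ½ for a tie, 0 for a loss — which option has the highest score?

D: beats A, C, E, and B; loses to F → score 4.
A: beats C; loses to D, F, E, and B → score 1.
C: loses to D, A, F, E, and B → score 0.
F: beats D, A, C, E, and B → score 5.
E: beats A and C; loses to D, F, and B → score 2.
B: beats A, C, and E; loses to D and F → score 3.
F has the best pairwise record.

F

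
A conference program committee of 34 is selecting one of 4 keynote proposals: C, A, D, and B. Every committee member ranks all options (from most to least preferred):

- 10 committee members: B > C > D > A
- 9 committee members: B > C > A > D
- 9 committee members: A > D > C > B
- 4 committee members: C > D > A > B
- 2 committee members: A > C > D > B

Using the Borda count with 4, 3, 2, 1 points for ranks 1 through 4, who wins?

C: 10·3 + 9·3 + 9·2 + 4·4 + 2·3 = 97
A: 10·1 + 9·2 + 9·4 + 4·2 + 2·4 = 80
D: 10·2 + 9·1 + 9·3 + 4·3 + 2·2 = 72
B: 10·4 + 9·4 + 9·1 + 4·1 + 2·1 = 91
C has the highest Borda score (97).

C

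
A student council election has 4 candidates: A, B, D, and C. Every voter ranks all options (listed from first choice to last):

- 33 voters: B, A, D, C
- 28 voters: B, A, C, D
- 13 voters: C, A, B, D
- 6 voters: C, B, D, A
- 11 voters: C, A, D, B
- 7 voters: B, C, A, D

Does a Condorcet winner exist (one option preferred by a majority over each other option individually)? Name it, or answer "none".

B vs A: 74–24 for B.
B vs D: 87–11 for B.
B vs C: 68–30 for B.
B beats every other option head-to-head.

B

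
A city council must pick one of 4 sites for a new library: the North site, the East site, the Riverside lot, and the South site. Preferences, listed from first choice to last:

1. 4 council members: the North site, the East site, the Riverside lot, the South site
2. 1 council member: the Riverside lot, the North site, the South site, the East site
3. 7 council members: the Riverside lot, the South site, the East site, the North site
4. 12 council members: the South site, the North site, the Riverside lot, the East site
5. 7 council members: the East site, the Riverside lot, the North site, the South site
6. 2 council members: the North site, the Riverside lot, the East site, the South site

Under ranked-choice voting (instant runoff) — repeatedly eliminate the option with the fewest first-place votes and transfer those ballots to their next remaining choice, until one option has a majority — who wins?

the South site

Round 1: the North site 6, the East site 7, the Riverside lot 8, the South site 12. Eliminate the North site.
Round 2: the East site 11, the Riverside lot 10, the South site 12. Eliminate the Riverside lot.
Round 3: the East site 13, the South site 20. The South site has a majority.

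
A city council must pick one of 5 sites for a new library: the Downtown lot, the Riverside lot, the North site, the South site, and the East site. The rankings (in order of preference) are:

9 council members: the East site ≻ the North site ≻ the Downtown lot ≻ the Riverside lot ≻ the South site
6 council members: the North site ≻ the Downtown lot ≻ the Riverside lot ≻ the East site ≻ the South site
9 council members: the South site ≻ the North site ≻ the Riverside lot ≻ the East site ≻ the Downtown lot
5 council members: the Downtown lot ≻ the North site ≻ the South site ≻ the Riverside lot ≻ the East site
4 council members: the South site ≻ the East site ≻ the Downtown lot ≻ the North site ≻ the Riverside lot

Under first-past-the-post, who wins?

First-place votes: the Downtown lot 5, the Riverside lot 0, the North site 6, the South site 13, the East site 9.
the South site has the most first-place votes.

the South site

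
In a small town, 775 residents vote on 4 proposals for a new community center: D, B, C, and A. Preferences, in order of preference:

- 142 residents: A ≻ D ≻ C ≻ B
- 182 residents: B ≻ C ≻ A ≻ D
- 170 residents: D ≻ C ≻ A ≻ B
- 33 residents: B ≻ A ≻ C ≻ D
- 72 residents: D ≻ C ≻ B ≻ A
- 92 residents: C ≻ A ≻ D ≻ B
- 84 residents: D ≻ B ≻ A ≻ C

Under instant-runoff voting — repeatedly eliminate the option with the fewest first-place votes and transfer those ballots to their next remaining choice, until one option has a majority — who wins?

Round 1: D 326, B 215, C 92, A 142. Eliminate C.
Round 2: D 326, B 215, A 234. Eliminate B.
Round 3: D 326, A 449. A has a majority.

A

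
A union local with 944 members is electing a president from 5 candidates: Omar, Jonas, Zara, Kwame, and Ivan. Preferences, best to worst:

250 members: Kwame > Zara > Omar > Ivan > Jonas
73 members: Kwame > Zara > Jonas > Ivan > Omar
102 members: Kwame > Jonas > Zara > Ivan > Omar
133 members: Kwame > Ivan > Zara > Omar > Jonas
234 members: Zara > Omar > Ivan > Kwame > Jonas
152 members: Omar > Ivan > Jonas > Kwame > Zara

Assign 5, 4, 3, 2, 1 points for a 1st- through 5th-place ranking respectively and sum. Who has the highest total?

Kwame

Omar: 250·3 + 73·1 + 102·1 + 133·2 + 234·4 + 152·5 = 2887
Jonas: 250·1 + 73·3 + 102·4 + 133·1 + 234·1 + 152·3 = 1700
Zara: 250·4 + 73·4 + 102·3 + 133·3 + 234·5 + 152·1 = 3319
Kwame: 250·5 + 73·5 + 102·5 + 133·5 + 234·2 + 152·2 = 3562
Ivan: 250·2 + 73·2 + 102·2 + 133·4 + 234·3 + 152·4 = 2692
Kwame has the highest Borda score (3562).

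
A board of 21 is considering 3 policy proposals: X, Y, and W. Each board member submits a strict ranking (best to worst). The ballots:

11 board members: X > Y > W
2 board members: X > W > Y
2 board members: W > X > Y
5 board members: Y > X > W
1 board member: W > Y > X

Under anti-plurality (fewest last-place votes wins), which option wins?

Last-place votes: X 1, Y 4, W 16.
X is ranked last by the fewest voters, so X wins.

X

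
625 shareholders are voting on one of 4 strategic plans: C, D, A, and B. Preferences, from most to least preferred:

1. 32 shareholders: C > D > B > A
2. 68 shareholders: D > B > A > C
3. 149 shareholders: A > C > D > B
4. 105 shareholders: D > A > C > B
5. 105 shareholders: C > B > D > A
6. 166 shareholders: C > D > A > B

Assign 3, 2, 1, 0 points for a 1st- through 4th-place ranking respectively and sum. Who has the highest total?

C

C: 32·3 + 68·0 + 149·2 + 105·1 + 105·3 + 166·3 = 1312
D: 32·2 + 68·3 + 149·1 + 105·3 + 105·1 + 166·2 = 1169
A: 32·0 + 68·1 + 149·3 + 105·2 + 105·0 + 166·1 = 891
B: 32·1 + 68·2 + 149·0 + 105·0 + 105·2 + 166·0 = 378
C has the highest Borda score (1312).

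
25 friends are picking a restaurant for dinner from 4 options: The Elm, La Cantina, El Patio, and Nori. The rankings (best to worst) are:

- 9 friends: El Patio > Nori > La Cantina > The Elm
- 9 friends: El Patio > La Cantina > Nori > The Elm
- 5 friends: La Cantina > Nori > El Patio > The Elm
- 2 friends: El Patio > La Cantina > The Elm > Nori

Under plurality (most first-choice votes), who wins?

First-place votes: The Elm 0, La Cantina 5, El Patio 20, Nori 0.
El Patio has the most first-place votes.

El Patio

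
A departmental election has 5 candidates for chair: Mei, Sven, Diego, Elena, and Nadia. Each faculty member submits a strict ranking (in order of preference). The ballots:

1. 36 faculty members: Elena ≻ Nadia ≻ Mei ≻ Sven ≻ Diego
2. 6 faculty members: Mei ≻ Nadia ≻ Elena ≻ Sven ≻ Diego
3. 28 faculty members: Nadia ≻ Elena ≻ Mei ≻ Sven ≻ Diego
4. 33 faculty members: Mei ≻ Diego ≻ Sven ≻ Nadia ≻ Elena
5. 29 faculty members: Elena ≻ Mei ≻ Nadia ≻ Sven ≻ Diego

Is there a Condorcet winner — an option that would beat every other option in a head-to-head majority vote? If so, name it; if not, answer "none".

Checking pairwise contests:
Elena beats Mei 93–39.
Mei beats Sven 132–0.
Mei beats Diego 132–0.
Nadia beats Elena 67–65.
Mei beats Nadia 68–64.
Every option loses at least one head-to-head, so there is no Condorcet winner.

none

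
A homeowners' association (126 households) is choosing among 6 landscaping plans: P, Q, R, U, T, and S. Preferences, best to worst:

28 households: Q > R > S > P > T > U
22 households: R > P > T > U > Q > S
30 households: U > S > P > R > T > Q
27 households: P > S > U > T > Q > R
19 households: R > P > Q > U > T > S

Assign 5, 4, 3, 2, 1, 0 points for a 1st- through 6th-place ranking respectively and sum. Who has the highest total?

P: 28·2 + 22·4 + 30·3 + 27·5 + 19·4 = 445
Q: 28·5 + 22·1 + 30·0 + 27·1 + 19·3 = 246
R: 28·4 + 22·5 + 30·2 + 27·0 + 19·5 = 377
U: 28·0 + 22·2 + 30·5 + 27·3 + 19·2 = 313
T: 28·1 + 22·3 + 30·1 + 27·2 + 19·1 = 197
S: 28·3 + 22·0 + 30·4 + 27·4 + 19·0 = 312
P has the highest Borda score (445).

P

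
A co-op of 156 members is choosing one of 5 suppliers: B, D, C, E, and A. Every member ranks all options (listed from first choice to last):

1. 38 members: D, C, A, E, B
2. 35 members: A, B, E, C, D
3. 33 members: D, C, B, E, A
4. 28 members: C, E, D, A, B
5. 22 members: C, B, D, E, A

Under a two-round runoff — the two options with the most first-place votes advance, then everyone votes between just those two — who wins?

Round 1 first-place votes: B 0, D 71, C 50, E 0, A 35.
D and C advance.
Runoff: D is preferred to C by 71 voters; C by 85.
C wins the runoff.

C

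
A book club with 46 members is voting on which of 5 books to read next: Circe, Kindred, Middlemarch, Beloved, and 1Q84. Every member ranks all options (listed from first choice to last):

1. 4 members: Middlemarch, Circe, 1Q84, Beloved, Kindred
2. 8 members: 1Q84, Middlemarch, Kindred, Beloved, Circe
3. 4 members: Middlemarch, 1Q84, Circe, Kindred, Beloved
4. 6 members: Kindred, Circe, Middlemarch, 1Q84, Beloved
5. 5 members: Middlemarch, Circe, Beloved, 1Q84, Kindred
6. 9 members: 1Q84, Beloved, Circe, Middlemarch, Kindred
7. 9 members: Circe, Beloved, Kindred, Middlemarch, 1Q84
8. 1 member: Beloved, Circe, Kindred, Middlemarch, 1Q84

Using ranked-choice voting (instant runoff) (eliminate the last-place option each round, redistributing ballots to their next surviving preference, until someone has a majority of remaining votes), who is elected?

Circe

Round 1: Circe 9, Kindred 6, Middlemarch 13, Beloved 1, 1Q84 17. Eliminate Beloved.
Round 2: Circe 10, Kindred 6, Middlemarch 13, 1Q84 17. Eliminate Kindred.
Round 3: Circe 16, Middlemarch 13, 1Q84 17. Eliminate Middlemarch.
Round 4: Circe 25, 1Q84 21. Circe has a majority.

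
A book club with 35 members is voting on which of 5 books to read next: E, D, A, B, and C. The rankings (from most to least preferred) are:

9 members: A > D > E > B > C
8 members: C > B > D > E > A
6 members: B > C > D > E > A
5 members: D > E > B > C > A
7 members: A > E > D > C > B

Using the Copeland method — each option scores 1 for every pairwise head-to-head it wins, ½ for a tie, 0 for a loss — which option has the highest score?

D

E: beats A, B, and C; loses to D → score 3.
D: beats E, A, B, and C → score 4.
A: loses to E, D, B, and C → score 0.
B: beats A and C; loses to E and D → score 2.
C: beats A; loses to E, D, and B → score 1.
D has the best pairwise record.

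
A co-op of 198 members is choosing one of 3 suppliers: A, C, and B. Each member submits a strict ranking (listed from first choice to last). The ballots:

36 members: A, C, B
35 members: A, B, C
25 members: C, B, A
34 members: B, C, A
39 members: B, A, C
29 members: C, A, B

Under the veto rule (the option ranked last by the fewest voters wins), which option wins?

A

Last-place votes: A 59, C 74, B 65.
A is ranked last by the fewest voters, so A wins.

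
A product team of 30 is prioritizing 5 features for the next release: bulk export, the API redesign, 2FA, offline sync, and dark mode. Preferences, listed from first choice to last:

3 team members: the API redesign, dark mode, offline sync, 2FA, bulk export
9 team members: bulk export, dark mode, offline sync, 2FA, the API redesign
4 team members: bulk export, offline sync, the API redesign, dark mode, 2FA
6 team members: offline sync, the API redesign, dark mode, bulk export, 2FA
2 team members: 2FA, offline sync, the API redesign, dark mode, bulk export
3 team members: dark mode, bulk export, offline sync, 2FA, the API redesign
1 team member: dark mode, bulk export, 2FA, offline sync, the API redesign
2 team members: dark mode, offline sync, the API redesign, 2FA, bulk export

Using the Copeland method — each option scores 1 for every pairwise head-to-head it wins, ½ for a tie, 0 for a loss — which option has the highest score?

dark mode

bulk export: beats the API redesign, 2FA, and offline sync; loses to dark mode → score 3.
the API redesign: ties 2FA and dark mode; loses to bulk export and offline sync → score 1.
2FA: ties the API redesign; loses to bulk export, offline sync, and dark mode → score 0.5.
offline sync: beats the API redesign and 2FA; loses to bulk export and dark mode → score 2.
dark mode: beats bulk export, 2FA, and offline sync; ties the API redesign → score 3.5.
dark mode has the best pairwise record.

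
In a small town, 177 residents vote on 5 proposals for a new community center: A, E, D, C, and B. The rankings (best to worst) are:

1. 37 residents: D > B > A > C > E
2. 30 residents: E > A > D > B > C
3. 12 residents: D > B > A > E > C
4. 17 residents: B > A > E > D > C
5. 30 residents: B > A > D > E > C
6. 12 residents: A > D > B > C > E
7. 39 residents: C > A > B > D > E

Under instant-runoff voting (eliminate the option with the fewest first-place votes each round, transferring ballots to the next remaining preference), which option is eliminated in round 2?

E

Round 1: A 12, E 30, D 49, C 39, B 47. Eliminate A.
Round 2: E 30, D 61, C 39, B 47. Eliminate E.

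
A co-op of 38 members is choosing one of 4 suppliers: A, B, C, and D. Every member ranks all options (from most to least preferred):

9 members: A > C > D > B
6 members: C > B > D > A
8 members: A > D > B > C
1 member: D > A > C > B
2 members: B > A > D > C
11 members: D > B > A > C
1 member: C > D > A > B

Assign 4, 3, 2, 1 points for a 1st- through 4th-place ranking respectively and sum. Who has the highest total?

A: 9·4 + 6·1 + 8·4 + 1·3 + 2·3 + 11·2 + 1·2 = 107
B: 9·1 + 6·3 + 8·2 + 1·1 + 2·4 + 11·3 + 1·1 = 86
C: 9·3 + 6·4 + 8·1 + 1·2 + 2·1 + 11·1 + 1·4 = 78
D: 9·2 + 6·2 + 8·3 + 1·4 + 2·2 + 11·4 + 1·3 = 109
D has the highest Borda score (109).

D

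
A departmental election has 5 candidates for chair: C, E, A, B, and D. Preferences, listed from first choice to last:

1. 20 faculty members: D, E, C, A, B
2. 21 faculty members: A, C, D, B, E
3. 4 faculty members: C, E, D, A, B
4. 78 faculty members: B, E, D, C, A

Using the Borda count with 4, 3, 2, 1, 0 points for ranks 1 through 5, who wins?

C: 20·2 + 21·3 + 4·4 + 78·1 = 197
E: 20·3 + 21·0 + 4·3 + 78·3 = 306
A: 20·1 + 21·4 + 4·1 + 78·0 = 108
B: 20·0 + 21·1 + 4·0 + 78·4 = 333
D: 20·4 + 21·2 + 4·2 + 78·2 = 286
B has the highest Borda score (333).

B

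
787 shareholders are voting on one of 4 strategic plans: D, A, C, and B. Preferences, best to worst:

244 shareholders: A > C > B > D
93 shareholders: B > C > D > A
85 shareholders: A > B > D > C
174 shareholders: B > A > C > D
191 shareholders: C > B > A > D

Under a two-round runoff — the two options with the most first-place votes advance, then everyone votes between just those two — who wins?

B

Round 1 first-place votes: D 0, A 329, C 191, B 267.
A and B advance.
Runoff: A is preferred to B by 329 voters; B by 458.
B wins the runoff.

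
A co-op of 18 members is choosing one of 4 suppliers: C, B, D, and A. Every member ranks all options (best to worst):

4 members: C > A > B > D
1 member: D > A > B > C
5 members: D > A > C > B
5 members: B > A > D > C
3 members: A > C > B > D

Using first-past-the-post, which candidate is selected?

D

First-place votes: C 4, B 5, D 6, A 3.
D has the most first-place votes.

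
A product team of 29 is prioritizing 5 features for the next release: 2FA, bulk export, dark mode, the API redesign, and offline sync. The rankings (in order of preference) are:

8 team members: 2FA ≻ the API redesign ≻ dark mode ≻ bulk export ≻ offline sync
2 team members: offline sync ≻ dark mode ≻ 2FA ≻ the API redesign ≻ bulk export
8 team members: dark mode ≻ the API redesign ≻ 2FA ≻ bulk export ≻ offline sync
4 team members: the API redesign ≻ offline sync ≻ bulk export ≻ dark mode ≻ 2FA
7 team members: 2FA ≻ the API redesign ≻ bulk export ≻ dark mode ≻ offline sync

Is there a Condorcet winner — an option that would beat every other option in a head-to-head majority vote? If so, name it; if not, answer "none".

2FA vs bulk export: 25–4 for 2FA.
2FA vs dark mode: 15–14 for 2FA.
2FA vs the API redesign: 17–12 for 2FA.
2FA vs offline sync: 23–6 for 2FA.
2FA beats every other option head-to-head.

2FA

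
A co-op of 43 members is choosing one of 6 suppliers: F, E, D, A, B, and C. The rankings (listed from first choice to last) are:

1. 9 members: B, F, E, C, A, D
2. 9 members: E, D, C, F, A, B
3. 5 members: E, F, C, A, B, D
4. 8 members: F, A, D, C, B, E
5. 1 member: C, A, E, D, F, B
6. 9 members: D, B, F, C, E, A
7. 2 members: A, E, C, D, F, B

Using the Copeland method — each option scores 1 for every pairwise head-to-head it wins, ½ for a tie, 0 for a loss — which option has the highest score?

F: beats E, D, A, B, and C → score 5.
E: beats D, A, and C; loses to F and B → score 3.
D: beats B and C; loses to F, E, and A → score 2.
A: beats D and B; loses to F, E, and C → score 2.
B: beats E; loses to F, D, A, and C → score 1.
C: beats A and B; loses to F, E, and D → score 2.
F has the best pairwise record.

F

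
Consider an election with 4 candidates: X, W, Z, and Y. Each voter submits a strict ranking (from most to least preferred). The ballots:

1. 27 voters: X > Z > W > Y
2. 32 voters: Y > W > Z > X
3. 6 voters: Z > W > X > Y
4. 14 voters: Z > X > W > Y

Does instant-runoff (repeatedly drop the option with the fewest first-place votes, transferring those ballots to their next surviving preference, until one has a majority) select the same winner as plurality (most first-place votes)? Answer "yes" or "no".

no

Instant-runoff — R1 X 27, W 0, Z 20, Y 32 (W out); R2 X 27, Z 20, Y 32 (Z out); R3 X 47, Y 32 (X winner). Winner: X.
Plurality — first-place votes: X 27, W 0, Z 20, Y 32. Winner: Y.
The two methods disagree.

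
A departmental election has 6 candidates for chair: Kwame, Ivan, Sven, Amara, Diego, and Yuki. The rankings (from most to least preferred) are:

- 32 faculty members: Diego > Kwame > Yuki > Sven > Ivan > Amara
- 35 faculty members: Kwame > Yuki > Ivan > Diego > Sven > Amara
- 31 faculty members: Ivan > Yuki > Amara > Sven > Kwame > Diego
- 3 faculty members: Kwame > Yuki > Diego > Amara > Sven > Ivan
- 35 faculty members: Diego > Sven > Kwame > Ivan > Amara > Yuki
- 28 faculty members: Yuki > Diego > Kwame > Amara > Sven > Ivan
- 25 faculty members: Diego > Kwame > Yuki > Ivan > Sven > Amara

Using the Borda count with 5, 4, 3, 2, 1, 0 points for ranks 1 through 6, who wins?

Diego

Kwame: 32·4 + 35·5 + 31·1 + 3·5 + 35·3 + 28·3 + 25·4 = 638
Ivan: 32·1 + 35·3 + 31·5 + 3·0 + 35·2 + 28·0 + 25·2 = 412
Sven: 32·2 + 35·1 + 31·2 + 3·1 + 35·4 + 28·1 + 25·1 = 357
Amara: 32·0 + 35·0 + 31·3 + 3·2 + 35·1 + 28·2 + 25·0 = 190
Diego: 32·5 + 35·2 + 31·0 + 3·3 + 35·5 + 28·4 + 25·5 = 651
Yuki: 32·3 + 35·4 + 31·4 + 3·4 + 35·0 + 28·5 + 25·3 = 587
Diego has the highest Borda score (651).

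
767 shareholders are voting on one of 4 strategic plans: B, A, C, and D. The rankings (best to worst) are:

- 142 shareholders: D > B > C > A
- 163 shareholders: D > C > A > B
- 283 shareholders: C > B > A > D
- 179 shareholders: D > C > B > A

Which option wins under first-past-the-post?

First-place votes: B 0, A 0, C 283, D 484.
D has the most first-place votes.

D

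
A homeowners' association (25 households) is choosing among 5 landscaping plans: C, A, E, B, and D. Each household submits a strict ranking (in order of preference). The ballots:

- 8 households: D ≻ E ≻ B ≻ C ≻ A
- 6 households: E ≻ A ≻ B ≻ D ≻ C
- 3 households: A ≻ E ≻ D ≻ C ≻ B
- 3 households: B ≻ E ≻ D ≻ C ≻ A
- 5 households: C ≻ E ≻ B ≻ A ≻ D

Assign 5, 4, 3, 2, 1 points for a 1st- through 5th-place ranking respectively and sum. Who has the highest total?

E

C: 8·2 + 6·1 + 3·2 + 3·2 + 5·5 = 59
A: 8·1 + 6·4 + 3·5 + 3·1 + 5·2 = 60
E: 8·4 + 6·5 + 3·4 + 3·4 + 5·4 = 106
B: 8·3 + 6·3 + 3·1 + 3·5 + 5·3 = 75
D: 8·5 + 6·2 + 3·3 + 3·3 + 5·1 = 75
E has the highest Borda score (106).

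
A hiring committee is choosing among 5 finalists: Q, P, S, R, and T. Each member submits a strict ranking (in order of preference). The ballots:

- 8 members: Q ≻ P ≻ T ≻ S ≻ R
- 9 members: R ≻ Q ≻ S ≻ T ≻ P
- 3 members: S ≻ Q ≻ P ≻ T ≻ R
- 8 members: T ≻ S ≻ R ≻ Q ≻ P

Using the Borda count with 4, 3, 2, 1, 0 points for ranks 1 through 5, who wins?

Q

Q: 8·4 + 9·3 + 3·3 + 8·1 = 76
P: 8·3 + 9·0 + 3·2 + 8·0 = 30
S: 8·1 + 9·2 + 3·4 + 8·3 = 62
R: 8·0 + 9·4 + 3·0 + 8·2 = 52
T: 8·2 + 9·1 + 3·1 + 8·4 = 60
Q has the highest Borda score (76).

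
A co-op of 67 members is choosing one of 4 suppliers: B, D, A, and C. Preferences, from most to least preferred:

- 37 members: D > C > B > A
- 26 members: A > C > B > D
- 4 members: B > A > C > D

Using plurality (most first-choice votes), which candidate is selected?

D

First-place votes: B 4, D 37, A 26, C 0.
D has the most first-place votes.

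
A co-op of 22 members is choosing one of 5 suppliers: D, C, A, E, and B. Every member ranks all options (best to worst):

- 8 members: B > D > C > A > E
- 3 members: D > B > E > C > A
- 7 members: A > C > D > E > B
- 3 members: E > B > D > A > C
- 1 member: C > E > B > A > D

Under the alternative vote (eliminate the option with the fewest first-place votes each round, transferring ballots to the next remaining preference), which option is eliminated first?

Round 1: D 3, C 1, A 7, E 3, B 8. Eliminate C.

C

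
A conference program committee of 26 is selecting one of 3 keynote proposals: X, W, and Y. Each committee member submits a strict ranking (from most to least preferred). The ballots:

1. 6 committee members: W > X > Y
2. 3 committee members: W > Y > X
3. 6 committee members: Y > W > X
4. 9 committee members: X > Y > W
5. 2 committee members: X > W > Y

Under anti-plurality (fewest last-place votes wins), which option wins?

Y

Last-place votes: X 9, W 9, Y 8.
Y is ranked last by the fewest voters, so Y wins.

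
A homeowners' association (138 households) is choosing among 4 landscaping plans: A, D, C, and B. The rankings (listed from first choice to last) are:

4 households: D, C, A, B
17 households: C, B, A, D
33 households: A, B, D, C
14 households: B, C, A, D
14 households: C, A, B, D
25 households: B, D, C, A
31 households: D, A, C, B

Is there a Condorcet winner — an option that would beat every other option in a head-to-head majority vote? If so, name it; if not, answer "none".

none

Checking pairwise contests:
C beats A 74–64.
A beats D 78–60.
D beats C 93–45.
A beats B 82–56.
Every option loses at least one head-to-head, so there is no Condorcet winner.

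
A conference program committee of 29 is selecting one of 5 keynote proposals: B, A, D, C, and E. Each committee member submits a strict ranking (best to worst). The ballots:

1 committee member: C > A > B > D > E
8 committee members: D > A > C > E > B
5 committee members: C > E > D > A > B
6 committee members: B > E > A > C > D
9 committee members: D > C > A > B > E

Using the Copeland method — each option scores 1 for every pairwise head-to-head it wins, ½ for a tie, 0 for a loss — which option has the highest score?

B: beats E; loses to A, D, and C → score 1.
A: beats B and E; loses to D and C → score 2.
D: beats B, A, C, and E → score 4.
C: beats B, A, and E; loses to D → score 3.
E: loses to B, A, D, and C → score 0.
D has the best pairwise record.

D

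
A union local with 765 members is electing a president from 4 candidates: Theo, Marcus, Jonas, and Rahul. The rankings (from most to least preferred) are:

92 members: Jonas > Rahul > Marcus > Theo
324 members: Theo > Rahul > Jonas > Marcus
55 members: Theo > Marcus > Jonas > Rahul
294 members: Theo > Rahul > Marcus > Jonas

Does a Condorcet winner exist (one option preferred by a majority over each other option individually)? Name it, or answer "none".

Theo vs Marcus: 673–92 for Theo.
Theo vs Jonas: 673–92 for Theo.
Theo vs Rahul: 673–92 for Theo.
Theo beats every other option head-to-head.

Theo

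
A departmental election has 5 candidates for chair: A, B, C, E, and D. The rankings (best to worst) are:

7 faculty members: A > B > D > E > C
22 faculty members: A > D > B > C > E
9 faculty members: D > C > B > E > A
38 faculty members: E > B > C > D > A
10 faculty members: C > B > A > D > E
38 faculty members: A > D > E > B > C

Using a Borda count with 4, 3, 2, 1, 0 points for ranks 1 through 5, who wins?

A: 7·4 + 22·4 + 9·0 + 38·0 + 10·2 + 38·4 = 288
B: 7·3 + 22·2 + 9·2 + 38·3 + 10·3 + 38·1 = 265
C: 7·0 + 22·1 + 9·3 + 38·2 + 10·4 + 38·0 = 165
E: 7·1 + 22·0 + 9·1 + 38·4 + 10·0 + 38·2 = 244
D: 7·2 + 22·3 + 9·4 + 38·1 + 10·1 + 38·3 = 278
A has the highest Borda score (288).

A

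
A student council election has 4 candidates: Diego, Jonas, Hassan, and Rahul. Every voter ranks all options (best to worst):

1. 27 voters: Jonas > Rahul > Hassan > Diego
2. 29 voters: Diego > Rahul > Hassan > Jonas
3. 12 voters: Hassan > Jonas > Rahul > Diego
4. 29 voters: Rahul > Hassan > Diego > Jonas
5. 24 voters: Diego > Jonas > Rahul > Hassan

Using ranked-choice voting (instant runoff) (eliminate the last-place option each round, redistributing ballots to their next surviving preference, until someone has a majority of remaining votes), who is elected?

Diego

Round 1: Diego 53, Jonas 27, Hassan 12, Rahul 29. Eliminate Hassan.
Round 2: Diego 53, Jonas 39, Rahul 29. Eliminate Rahul.
Round 3: Diego 82, Jonas 39. Diego has a majority.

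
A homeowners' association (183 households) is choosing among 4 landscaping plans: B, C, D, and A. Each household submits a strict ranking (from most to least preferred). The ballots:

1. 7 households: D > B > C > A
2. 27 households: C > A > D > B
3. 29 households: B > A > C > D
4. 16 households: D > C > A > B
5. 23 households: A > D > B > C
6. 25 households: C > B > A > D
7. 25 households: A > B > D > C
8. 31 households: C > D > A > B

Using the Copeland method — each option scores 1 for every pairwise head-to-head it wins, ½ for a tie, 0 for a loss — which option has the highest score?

B: loses to C, D, and A → score 0.
C: beats B, D, and A → score 3.
D: beats B; loses to C and A → score 1.
A: beats B and D; loses to C → score 2.
C has the best pairwise record.

C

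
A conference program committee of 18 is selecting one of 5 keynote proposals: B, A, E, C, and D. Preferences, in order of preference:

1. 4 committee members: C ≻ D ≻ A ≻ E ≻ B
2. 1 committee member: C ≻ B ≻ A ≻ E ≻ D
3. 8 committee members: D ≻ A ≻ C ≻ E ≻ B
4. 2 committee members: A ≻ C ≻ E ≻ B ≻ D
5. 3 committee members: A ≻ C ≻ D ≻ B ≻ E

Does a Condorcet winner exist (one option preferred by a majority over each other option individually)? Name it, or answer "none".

Checking pairwise contests:
A beats B 17–1.
D beats A 12–6.
A beats E 18–0.
A beats C 13–5.
C beats D 10–8.
Every option loses at least one head-to-head, so there is no Condorcet winner.

none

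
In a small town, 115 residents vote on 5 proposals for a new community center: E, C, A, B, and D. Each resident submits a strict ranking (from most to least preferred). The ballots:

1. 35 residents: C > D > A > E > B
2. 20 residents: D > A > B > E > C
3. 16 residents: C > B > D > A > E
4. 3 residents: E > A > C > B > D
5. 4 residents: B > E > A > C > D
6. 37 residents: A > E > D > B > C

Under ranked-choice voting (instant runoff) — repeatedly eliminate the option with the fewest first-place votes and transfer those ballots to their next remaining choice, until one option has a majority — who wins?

A

Round 1: E 3, C 51, A 37, B 4, D 20. Eliminate E.
Round 2: C 51, A 40, B 4, D 20. Eliminate B.
Round 3: C 51, A 44, D 20. Eliminate D.
Round 4: C 51, A 64. A has a majority.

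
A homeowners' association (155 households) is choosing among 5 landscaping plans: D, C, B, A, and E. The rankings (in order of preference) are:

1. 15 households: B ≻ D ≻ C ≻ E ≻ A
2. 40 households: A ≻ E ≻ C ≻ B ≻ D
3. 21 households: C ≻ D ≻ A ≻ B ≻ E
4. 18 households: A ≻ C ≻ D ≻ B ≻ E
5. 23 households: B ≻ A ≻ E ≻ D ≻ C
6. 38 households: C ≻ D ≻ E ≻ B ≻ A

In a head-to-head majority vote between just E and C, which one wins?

C

Voters preferring E to C: 63; preferring C to E: 92.
C wins the head-to-head.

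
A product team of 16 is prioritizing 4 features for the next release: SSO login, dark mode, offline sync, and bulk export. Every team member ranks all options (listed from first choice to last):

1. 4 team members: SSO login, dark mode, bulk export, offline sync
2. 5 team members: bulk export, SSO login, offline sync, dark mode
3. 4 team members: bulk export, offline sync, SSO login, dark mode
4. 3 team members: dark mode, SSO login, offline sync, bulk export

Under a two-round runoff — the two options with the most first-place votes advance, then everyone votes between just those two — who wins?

bulk export

Round 1 first-place votes: SSO login 4, dark mode 3, offline sync 0, bulk export 9.
bulk export and SSO login advance.
Runoff: bulk export is preferred to SSO login by 9 voters; SSO login by 7.
bulk export wins the runoff.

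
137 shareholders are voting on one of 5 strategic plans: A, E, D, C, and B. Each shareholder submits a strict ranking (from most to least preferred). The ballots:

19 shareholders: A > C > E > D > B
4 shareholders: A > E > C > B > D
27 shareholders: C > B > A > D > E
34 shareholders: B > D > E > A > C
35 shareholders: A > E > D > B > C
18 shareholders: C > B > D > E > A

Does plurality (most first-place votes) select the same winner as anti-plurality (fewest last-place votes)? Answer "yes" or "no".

no

Plurality — first-place votes: A 58, E 0, D 0, C 45, B 34. Winner: A.
Anti-plurality — last-place votes: A 18, E 27, D 4, C 69, B 19. Winner: D.
The two methods disagree.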